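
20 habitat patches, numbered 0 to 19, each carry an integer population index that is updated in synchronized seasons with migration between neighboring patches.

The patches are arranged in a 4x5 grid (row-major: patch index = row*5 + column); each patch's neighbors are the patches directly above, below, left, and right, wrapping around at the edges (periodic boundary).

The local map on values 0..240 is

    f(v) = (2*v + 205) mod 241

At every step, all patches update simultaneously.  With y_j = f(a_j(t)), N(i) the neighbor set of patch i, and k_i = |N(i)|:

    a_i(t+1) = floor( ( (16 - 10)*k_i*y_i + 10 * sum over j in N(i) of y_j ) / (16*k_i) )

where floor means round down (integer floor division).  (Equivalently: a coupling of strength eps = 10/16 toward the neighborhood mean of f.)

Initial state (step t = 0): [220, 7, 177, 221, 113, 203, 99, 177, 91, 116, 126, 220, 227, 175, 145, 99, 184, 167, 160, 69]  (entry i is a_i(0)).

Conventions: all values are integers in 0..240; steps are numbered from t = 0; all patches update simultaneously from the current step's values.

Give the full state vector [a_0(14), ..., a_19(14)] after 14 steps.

Simulating step by step:
t=0: [220, 7, 177, 221, 113, 203, 99, 177, 91, 116, 126, 220, 227, 175, 145, 99, 184, 167, 160, 69]
t=1: [170, 159, 109, 133, 169, 163, 152, 116, 134, 148, 153, 162, 124, 86, 96, 150, 128, 82, 78, 102]
t=2: [50, 92, 161, 179, 97, 39, 62, 175, 177, 84, 53, 93, 158, 163, 113, 83, 119, 162, 148, 119]
t=3: [98, 117, 71, 77, 134, 71, 97, 66, 81, 122, 106, 118, 64, 69, 142, 132, 149, 65, 66, 153]
t=4: [179, 143, 118, 131, 167, 149, 153, 111, 129, 151, 150, 144, 111, 88, 83, 145, 120, 84, 89, 98]
t=5: [46, 83, 161, 181, 98, 32, 46, 169, 173, 76, 35, 73, 143, 158, 103, 78, 102, 163, 156, 113]
t=6: [89, 99, 67, 80, 129, 51, 72, 50, 72, 110, 79, 82, 43, 58, 122, 115, 126, 58, 69, 147]
t=7: [153, 148, 103, 129, 156, 111, 106, 80, 111, 163, 138, 125, 73, 103, 140, 150, 169, 102, 85, 119]
t=8: [51, 75, 147, 165, 91, 146, 150, 146, 158, 82, 156, 171, 146, 131, 104, 91, 89, 137, 169, 106]
t=9: [90, 81, 72, 60, 120, 45, 41, 20, 80, 106, 75, 57, 90, 129, 152, 120, 141, 125, 131, 148]
t=10: [145, 94, 107, 134, 142, 95, 58, 67, 122, 129, 99, 77, 134, 164, 93, 120, 99, 155, 168, 110]
t=11: [85, 124, 147, 157, 104, 132, 111, 145, 172, 164, 158, 143, 133, 120, 152, 157, 139, 110, 100, 134]
t=12: [151, 132, 76, 79, 135, 149, 141, 83, 72, 96, 61, 74, 150, 152, 92, 77, 69, 133, 164, 149]
t=13: [103, 124, 154, 125, 138, 50, 78, 88, 108, 138, 94, 75, 86, 61, 100, 80, 145, 131, 81, 93]
t=14: [163, 131, 135, 170, 210, 130, 127, 125, 173, 191, 129, 108, 139, 126, 159, 122, 110, 132, 152, 158]

Answer: [163, 131, 135, 170, 210, 130, 127, 125, 173, 191, 129, 108, 139, 126, 159, 122, 110, 132, 152, 158]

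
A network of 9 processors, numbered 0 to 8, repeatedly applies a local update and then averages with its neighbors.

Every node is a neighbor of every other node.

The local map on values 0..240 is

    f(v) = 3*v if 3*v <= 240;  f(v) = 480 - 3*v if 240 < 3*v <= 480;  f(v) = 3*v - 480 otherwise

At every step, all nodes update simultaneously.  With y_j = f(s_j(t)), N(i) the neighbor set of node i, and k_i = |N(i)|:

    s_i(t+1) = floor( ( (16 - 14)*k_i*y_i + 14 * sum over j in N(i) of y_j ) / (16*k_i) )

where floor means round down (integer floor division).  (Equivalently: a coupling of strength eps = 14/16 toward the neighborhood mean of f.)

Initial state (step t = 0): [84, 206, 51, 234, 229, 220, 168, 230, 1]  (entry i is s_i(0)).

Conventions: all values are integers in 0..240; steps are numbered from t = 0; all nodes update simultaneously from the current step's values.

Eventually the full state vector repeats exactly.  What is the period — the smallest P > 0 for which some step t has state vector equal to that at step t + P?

Simulating step by step:
t=0: [84, 206, 51, 234, 229, 220, 168, 230, 1]
t=1: [152, 151, 151, 152, 152, 152, 149, 152, 149]
t=2: [26, 26, 26, 26, 26, 26, 26, 26, 26]
t=3: [78, 78, 78, 78, 78, 78, 78, 78, 78]
t=4: [234, 234, 234, 234, 234, 234, 234, 234, 234]
t=5: [222, 222, 222, 222, 222, 222, 222, 222, 222]
t=6: [186, 186, 186, 186, 186, 186, 186, 186, 186]
t=7: [78, 78, 78, 78, 78, 78, 78, 78, 78]

Answer: 4
Key observation: The state at step 3, [78, 78, 78, 78, 78, 78, 78, 78, 78], reappears at step 7 — and no state repeats earlier — so the cycle the system enters has period 4.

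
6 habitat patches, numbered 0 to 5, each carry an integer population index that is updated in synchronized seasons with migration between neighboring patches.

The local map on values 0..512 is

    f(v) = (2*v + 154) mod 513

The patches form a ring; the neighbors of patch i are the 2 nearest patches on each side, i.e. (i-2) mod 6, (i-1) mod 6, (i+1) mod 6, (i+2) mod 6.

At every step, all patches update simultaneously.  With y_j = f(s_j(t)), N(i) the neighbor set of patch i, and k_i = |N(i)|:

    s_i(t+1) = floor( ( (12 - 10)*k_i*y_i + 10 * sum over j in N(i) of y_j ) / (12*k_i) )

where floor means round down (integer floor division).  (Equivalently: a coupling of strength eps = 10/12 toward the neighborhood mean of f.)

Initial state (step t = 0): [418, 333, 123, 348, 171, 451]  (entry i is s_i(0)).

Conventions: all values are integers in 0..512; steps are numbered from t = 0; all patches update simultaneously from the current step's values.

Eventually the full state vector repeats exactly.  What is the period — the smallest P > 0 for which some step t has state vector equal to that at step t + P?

Simulating step by step:
t=0: [418, 333, 123, 348, 171, 451]
t=1: [336, 310, 403, 313, 341, 341]
t=2: [334, 324, 317, 326, 335, 296]
t=3: [282, 279, 296, 279, 283, 289]
t=4: [212, 211, 207, 211, 212, 205]
t=5: [59, 59, 62, 59, 59, 61]
t=6: [274, 274, 273, 274, 274, 272]
t=7: [187, 187, 188, 187, 187, 188]
t=8: [15, 15, 15, 15, 15, 15]
t=9: [184, 184, 184, 184, 184, 184]
t=10: [9, 9, 9, 9, 9, 9]
t=11: [172, 172, 172, 172, 172, 172]
t=12: [498, 498, 498, 498, 498, 498]
t=13: [124, 124, 124, 124, 124, 124]
t=14: [402, 402, 402, 402, 402, 402]
t=15: [445, 445, 445, 445, 445, 445]
t=16: [18, 18, 18, 18, 18, 18]
t=17: [190, 190, 190, 190, 190, 190]
t=18: [21, 21, 21, 21, 21, 21]
t=19: [196, 196, 196, 196, 196, 196]
t=20: [33, 33, 33, 33, 33, 33]
t=21: [220, 220, 220, 220, 220, 220]
t=22: [81, 81, 81, 81, 81, 81]
t=23: [316, 316, 316, 316, 316, 316]
t=24: [273, 273, 273, 273, 273, 273]
t=25: [187, 187, 187, 187, 187, 187]
t=26: [15, 15, 15, 15, 15, 15]

Answer: 18
Key observation: The state at step 8, [15, 15, 15, 15, 15, 15], reappears at step 26 — and no state repeats earlier — so the cycle the system enters has period 18.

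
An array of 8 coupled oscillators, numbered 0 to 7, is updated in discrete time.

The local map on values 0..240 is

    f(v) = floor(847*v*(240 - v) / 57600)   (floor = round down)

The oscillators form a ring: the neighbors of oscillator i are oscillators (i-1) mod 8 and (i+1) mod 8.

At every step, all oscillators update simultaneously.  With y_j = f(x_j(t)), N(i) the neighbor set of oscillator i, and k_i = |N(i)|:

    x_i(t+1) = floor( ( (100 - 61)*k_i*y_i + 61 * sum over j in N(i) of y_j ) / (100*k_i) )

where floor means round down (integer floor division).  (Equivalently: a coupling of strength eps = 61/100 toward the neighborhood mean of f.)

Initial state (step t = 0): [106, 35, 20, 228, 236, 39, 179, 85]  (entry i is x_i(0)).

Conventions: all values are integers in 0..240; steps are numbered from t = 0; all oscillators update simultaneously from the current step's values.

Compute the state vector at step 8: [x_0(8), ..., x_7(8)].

Simulating step by step:
t=0: [106, 35, 20, 228, 236, 39, 179, 85]
t=1: [172, 123, 69, 39, 52, 97, 156, 187]
t=2: [175, 187, 166, 141, 152, 181, 181, 167]
t=3: [163, 162, 176, 194, 186, 168, 163, 168]
t=4: [182, 178, 160, 146, 151, 169, 179, 181]
t=5: [157, 167, 184, 195, 191, 177, 163, 157]
t=6: [187, 174, 152, 138, 142, 161, 179, 188]
t=7: [151, 169, 190, 202, 199, 183, 163, 148]
t=8: [191, 171, 142, 122, 127, 152, 179, 194]

Answer: [191, 171, 142, 122, 127, 152, 179, 194]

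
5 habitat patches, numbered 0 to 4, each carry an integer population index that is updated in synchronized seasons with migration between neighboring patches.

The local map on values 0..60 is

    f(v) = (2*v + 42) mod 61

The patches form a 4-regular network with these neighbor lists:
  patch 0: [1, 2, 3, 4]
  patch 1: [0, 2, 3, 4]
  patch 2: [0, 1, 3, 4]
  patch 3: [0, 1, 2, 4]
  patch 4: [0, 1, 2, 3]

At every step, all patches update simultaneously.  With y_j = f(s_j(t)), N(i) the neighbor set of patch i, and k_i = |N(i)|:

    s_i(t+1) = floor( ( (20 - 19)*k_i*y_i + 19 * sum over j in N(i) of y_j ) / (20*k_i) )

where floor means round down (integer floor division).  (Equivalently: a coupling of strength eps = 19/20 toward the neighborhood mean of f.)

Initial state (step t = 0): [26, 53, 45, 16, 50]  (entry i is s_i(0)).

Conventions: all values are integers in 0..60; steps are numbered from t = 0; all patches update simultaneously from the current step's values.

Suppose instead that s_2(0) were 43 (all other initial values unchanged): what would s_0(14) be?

Answer: s_0(14) = 32
Key observation: This trace re-runs the system from the modified initial state.

Derivation:
t=0: [26, 53, 43, 16, 50]
t=1: [17, 18, 22, 20, 19]
t=2: [20, 19, 18, 19, 19]
t=3: [18, 19, 19, 19, 19]
t=4: [18, 18, 18, 18, 18]
t=5: [17, 17, 17, 17, 17]
t=6: [15, 15, 15, 15, 15]
t=7: [11, 11, 11, 11, 11]
t=8: [3, 3, 3, 3, 3]
t=9: [48, 48, 48, 48, 48]
t=10: [16, 16, 16, 16, 16]
t=11: [13, 13, 13, 13, 13]
t=12: [7, 7, 7, 7, 7]
t=13: [56, 56, 56, 56, 56]
t=14: [32, 32, 32, 32, 32]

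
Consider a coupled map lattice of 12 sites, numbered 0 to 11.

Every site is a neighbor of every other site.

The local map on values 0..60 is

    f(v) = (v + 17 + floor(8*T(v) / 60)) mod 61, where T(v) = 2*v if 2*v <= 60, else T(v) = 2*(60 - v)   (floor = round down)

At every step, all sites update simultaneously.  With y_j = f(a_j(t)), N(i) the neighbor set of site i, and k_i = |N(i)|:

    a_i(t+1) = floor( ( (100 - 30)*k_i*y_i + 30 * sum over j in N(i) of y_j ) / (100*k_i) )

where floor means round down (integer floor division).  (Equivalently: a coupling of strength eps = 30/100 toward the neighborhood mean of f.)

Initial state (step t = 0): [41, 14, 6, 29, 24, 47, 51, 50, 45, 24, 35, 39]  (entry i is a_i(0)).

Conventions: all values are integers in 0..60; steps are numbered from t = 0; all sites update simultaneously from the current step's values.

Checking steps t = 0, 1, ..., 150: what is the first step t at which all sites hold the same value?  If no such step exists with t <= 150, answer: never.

Answer: never
Key observation: The state at step 15 reappears at step 18 — the system is in a cycle of period 3 from step 15 on.  No step 0..18 is synchronized, and the cycle repeats forever, so no step up to 150 (or ever) has all sites equal.

Derivation:
t=0: [41, 14, 6, 29, 24, 47, 51, 50, 45, 24, 35, 39]  (not all equal)
t=1: [9, 30, 24, 43, 39, 12, 14, 13, 11, 39, 47, 7]  (not all equal)
t=2: [26, 44, 39, 10, 7, 29, 30, 30, 28, 7, 12, 24]  (not all equal)
t=3: [44, 14, 11, 31, 28, 47, 48, 48, 46, 28, 33, 43]  (not all equal)
t=4: [11, 31, 28, 45, 43, 12, 13, 13, 11, 43, 46, 10]  (not all equal)
t=5: [28, 45, 43, 11, 10, 29, 30, 30, 28, 10, 11, 27]  (not all equal)
t=6: [47, 15, 14, 32, 31, 47, 49, 49, 47, 31, 32, 46]  (not all equal)
t=7: [13, 33, 31, 46, 45, 13, 13, 13, 13, 45, 46, 12]  (not all equal)
t=8: [31, 47, 45, 12, 12, 31, 31, 31, 31, 12, 12, 30]  (not all equal)
t=9: [49, 16, 16, 34, 34, 49, 49, 49, 49, 34, 34, 49]  (not all equal)
t=10: [14, 34, 34, 47, 47, 14, 14, 14, 14, 47, 47, 14]  (not all equal)
t=11: [32, 47, 47, 13, 13, 32, 32, 32, 32, 13, 13, 32]  (not all equal)
t=12: [50, 17, 17, 35, 35, 50, 50, 50, 50, 35, 35, 50]  (not all equal)
t=13: [15, 35, 35, 48, 48, 15, 15, 15, 15, 48, 48, 15]  (not all equal)
t=14: [34, 48, 48, 14, 14, 34, 34, 34, 34, 14, 14, 34]  (not all equal)
t=15: [51, 18, 18, 36, 36, 51, 51, 51, 51, 36, 36, 51]  (not all equal)
t=16: [16, 36, 36, 49, 49, 16, 16, 16, 16, 49, 49, 16]  (not all equal)
t=17: [34, 49, 49, 14, 14, 34, 34, 34, 34, 14, 14, 34]  (not all equal)
t=18: [51, 18, 18, 36, 36, 51, 51, 51, 51, 36, 36, 51]  (not all equal)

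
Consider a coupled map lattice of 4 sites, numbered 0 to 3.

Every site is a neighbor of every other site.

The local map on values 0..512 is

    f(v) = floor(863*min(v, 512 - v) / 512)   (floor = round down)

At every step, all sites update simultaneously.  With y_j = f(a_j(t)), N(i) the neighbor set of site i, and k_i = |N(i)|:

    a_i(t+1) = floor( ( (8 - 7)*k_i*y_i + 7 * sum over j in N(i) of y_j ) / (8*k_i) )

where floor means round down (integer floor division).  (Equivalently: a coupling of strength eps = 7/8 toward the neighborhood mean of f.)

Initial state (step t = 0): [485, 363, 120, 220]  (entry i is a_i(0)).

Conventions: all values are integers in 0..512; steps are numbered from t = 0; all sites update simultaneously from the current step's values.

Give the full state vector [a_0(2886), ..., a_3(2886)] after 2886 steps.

Answer: [264, 264, 264, 264]
Key observation: The state at step 13, [394, 394, 394, 394], reappears at step 25: the system is in a cycle of period 12 from step 13 on.  Therefore the state at step 2886 equals the state at step 13 + ((2886 - 13) mod 12) = 18, which is [264, 264, 264, 264].

Derivation:
t=0: [485, 363, 120, 220]
t=1: [245, 211, 219, 191]
t=2: [356, 365, 363, 371]
t=3: [247, 249, 248, 251]
t=4: [419, 419, 419, 418]
t=5: [156, 156, 156, 156]
t=6: [262, 262, 262, 262]
t=7: [421, 421, 421, 421]
t=8: [153, 153, 153, 153]
t=9: [257, 257, 257, 257]
t=10: [429, 429, 429, 429]
t=11: [139, 139, 139, 139]
t=12: [234, 234, 234, 234]
t=13: [394, 394, 394, 394]
t=14: [198, 198, 198, 198]
t=15: [333, 333, 333, 333]
t=16: [301, 301, 301, 301]
t=17: [355, 355, 355, 355]
t=18: [264, 264, 264, 264]
t=19: [418, 418, 418, 418]
t=20: [158, 158, 158, 158]
t=21: [266, 266, 266, 266]
t=22: [414, 414, 414, 414]
t=23: [165, 165, 165, 165]
t=24: [278, 278, 278, 278]
t=25: [394, 394, 394, 394]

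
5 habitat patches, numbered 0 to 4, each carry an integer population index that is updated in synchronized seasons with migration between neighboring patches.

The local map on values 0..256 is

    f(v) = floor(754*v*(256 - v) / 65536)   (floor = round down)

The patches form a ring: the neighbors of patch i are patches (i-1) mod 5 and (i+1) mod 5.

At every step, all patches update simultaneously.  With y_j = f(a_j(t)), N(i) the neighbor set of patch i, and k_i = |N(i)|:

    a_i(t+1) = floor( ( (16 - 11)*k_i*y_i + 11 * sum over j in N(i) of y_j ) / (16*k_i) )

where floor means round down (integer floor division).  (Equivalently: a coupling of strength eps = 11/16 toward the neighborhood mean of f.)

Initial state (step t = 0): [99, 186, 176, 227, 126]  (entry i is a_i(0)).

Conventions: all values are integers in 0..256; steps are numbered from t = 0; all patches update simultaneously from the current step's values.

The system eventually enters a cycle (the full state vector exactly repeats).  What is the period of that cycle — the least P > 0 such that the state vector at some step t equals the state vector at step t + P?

Answer: 2
Key observation: The state at step 18, [171, 171, 171, 171, 171], reappears at step 20 — and no state repeats earlier — so the cycle the system enters has period 2.

Derivation:
t=0: [99, 186, 176, 227, 126]
t=1: [171, 163, 127, 143, 145]
t=2: [175, 176, 182, 186, 178]
t=3: [160, 159, 154, 154, 156]
t=4: [177, 177, 178, 179, 178]
t=5: [159, 159, 159, 158, 159]
t=6: [177, 177, 177, 177, 177]
t=7: [160, 160, 160, 160, 160]
t=8: [176, 176, 176, 176, 176]
t=9: [161, 161, 161, 161, 161]
t=10: [175, 175, 175, 175, 175]
t=11: [163, 163, 163, 163, 163]
t=12: [174, 174, 174, 174, 174]
t=13: [164, 164, 164, 164, 164]
t=14: [173, 173, 173, 173, 173]
t=15: [165, 165, 165, 165, 165]
t=16: [172, 172, 172, 172, 172]
t=17: [166, 166, 166, 166, 166]
t=18: [171, 171, 171, 171, 171]
t=19: [167, 167, 167, 167, 167]
t=20: [171, 171, 171, 171, 171]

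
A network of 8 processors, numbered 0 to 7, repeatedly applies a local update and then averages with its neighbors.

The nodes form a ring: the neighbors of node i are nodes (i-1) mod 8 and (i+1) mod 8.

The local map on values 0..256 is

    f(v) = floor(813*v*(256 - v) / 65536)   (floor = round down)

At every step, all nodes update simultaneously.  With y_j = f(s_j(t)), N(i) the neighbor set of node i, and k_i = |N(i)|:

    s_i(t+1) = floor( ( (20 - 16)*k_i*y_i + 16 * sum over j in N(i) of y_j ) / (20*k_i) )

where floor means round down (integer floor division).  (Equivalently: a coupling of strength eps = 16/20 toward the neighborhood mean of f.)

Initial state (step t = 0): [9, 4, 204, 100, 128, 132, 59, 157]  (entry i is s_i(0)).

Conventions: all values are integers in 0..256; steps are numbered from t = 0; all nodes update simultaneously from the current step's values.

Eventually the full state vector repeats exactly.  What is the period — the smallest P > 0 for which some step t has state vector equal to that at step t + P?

Answer: 2
Key observation: The state at step 23, [202, 202, 202, 202, 202, 202, 202, 202], reappears at step 25 — and no state repeats earlier — so the cycle the system enters has period 2.

Derivation:
t=0: [9, 4, 204, 100, 128, 132, 59, 157]
t=1: [87, 65, 108, 172, 199, 179, 186, 106]
t=2: [176, 182, 172, 171, 167, 154, 179, 176]
t=3: [171, 174, 174, 181, 186, 180, 181, 172]
t=4: [178, 178, 173, 168, 167, 165, 172, 175]
t=5: [173, 174, 177, 181, 184, 182, 180, 175]
t=6: [176, 175, 172, 168, 166, 166, 170, 173]
t=7: [176, 176, 179, 182, 184, 183, 181, 177]
t=8: [173, 172, 170, 167, 165, 165, 168, 171]
t=9: [179, 179, 181, 183, 185, 184, 183, 180]
t=10: [169, 169, 167, 165, 164, 163, 166, 167]
t=11: [182, 182, 184, 185, 187, 186, 185, 183]
t=12: [166, 165, 164, 162, 161, 161, 162, 164]
t=13: [186, 186, 187, 188, 188, 188, 188, 186]
t=14: [161, 160, 159, 158, 158, 158, 159, 159]
t=15: [190, 190, 191, 191, 192, 191, 191, 190]
t=16: [155, 154, 154, 153, 153, 153, 154, 154]
t=17: [194, 194, 194, 194, 195, 194, 194, 194]
t=18: [149, 149, 149, 148, 148, 148, 149, 149]
t=19: [197, 197, 197, 197, 198, 197, 197, 197]
t=20: [144, 144, 144, 143, 143, 143, 144, 144]
t=21: [200, 200, 200, 200, 200, 200, 200, 200]
t=22: [138, 138, 138, 138, 138, 138, 138, 138]
t=23: [202, 202, 202, 202, 202, 202, 202, 202]
t=24: [135, 135, 135, 135, 135, 135, 135, 135]
t=25: [202, 202, 202, 202, 202, 202, 202, 202]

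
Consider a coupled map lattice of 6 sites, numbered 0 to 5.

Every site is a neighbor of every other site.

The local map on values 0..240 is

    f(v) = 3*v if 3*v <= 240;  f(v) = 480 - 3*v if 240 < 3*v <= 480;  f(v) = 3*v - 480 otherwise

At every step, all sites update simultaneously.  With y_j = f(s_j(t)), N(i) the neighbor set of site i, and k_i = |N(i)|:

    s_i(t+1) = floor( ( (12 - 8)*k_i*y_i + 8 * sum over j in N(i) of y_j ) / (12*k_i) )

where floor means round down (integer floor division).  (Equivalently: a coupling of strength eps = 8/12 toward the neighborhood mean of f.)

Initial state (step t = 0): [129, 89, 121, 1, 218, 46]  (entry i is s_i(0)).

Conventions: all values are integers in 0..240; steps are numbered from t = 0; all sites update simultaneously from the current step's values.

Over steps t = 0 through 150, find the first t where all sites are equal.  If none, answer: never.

Simulating step by step:
t=0: [129, 89, 121, 1, 218, 46]  (not all equal)
t=1: [117, 141, 121, 99, 133, 126]  (not all equal)
t=2: [115, 100, 112, 125, 105, 109]  (not all equal)
t=3: [144, 153, 146, 138, 150, 148]  (not all equal)
t=4: [42, 36, 40, 45, 38, 39]  (not all equal)
t=5: [121, 117, 120, 123, 118, 119]  (not all equal)
t=6: [120, 122, 120, 119, 122, 121]  (not all equal)
t=7: [118, 117, 118, 119, 117, 117]  (not all equal)
t=8: [126, 127, 126, 126, 127, 127]  (not all equal)
t=9: [100, 100, 100, 100, 100, 100]  (all equal)

Answer: 9
Key observation: Synchronization is absorbing here: once all sites are equal they stay equal, and step 9 is the first all-equal step.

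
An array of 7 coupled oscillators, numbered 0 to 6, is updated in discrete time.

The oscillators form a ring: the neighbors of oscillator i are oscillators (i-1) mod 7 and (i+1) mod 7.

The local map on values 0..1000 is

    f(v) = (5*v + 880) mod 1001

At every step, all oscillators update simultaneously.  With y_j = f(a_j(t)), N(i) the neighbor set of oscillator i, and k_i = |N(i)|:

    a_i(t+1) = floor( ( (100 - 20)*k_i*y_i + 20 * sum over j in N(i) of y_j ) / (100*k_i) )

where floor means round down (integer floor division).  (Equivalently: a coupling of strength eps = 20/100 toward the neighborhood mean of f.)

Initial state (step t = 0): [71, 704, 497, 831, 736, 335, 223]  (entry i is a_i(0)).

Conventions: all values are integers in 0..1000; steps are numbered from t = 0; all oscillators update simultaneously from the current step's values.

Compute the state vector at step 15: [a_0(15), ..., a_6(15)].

Answer: [760, 653, 404, 483, 848, 409, 221]

Derivation:
t=0: [71, 704, 497, 831, 736, 335, 223]
t=1: [326, 376, 332, 115, 503, 597, 873]
t=2: [506, 711, 551, 456, 445, 752, 329]
t=3: [421, 448, 564, 199, 160, 571, 522]
t=4: [846, 261, 656, 836, 703, 702, 561]
t=5: [170, 172, 148, 98, 356, 416, 594]
t=6: [741, 726, 606, 422, 659, 916, 846]
t=7: [525, 553, 875, 898, 281, 391, 187]
t=8: [547, 588, 300, 345, 346, 776, 784]
t=9: [650, 752, 444, 581, 622, 745, 773]
t=10: [238, 531, 219, 734, 927, 653, 665]
t=11: [127, 529, 887, 585, 476, 183, 181]
t=12: [541, 500, 380, 698, 365, 739, 758]
t=13: [569, 437, 696, 440, 656, 593, 648]
t=14: [595, 157, 298, 112, 216, 700, 249]
t=15: [760, 653, 404, 483, 848, 409, 221]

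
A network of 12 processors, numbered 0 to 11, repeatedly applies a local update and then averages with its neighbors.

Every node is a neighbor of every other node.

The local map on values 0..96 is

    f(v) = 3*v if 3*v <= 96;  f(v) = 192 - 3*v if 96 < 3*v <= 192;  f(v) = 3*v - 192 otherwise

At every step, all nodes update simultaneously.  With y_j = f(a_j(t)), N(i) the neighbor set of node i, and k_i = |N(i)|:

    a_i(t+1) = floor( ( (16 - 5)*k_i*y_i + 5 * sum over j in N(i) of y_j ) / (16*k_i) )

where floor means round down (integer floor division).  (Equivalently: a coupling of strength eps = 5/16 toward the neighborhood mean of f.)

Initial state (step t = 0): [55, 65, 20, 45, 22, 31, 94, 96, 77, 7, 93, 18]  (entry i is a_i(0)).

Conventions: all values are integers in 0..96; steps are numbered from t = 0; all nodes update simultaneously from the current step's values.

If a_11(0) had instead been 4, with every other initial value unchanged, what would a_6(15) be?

Answer: a_6(15) = 70
Key observation: This trace re-runs the system from the modified initial state.

Derivation:
t=0: [55, 65, 20, 45, 22, 31, 94, 96, 77, 7, 93, 4]
t=1: [36, 20, 58, 56, 61, 79, 77, 81, 44, 32, 75, 26]
t=2: [72, 56, 28, 32, 22, 46, 42, 50, 56, 80, 38, 68]
t=3: [33, 33, 72, 80, 61, 53, 61, 45, 33, 49, 68, 25]
t=4: [78, 78, 32, 48, 22, 38, 22, 54, 78, 46, 24, 66]
t=5: [45, 45, 81, 49, 61, 69, 61, 38, 45, 53, 65, 22]
t=6: [51, 51, 47, 43, 19, 23, 19, 65, 51, 35, 15, 57]
t=7: [41, 41, 49, 57, 53, 61, 53, 18, 41, 73, 45, 30]
t=8: [61, 61, 46, 30, 38, 22, 38, 51, 61, 34, 53, 75]
t=9: [22, 22, 52, 76, 68, 60, 68, 42, 22, 76, 38, 38]
t=10: [59, 59, 39, 39, 23, 23, 23, 59, 59, 39, 67, 67]
t=11: [24, 24, 63, 63, 59, 59, 59, 24, 24, 63, 20, 20]
t=12: [60, 60, 15, 15, 23, 23, 23, 60, 60, 15, 52, 52]
t=13: [21, 21, 42, 42, 58, 58, 58, 21, 21, 42, 36, 36]
t=14: [60, 60, 62, 62, 30, 30, 30, 60, 60, 62, 74, 74]
t=15: [19, 19, 15, 15, 70, 70, 70, 19, 19, 15, 31, 31]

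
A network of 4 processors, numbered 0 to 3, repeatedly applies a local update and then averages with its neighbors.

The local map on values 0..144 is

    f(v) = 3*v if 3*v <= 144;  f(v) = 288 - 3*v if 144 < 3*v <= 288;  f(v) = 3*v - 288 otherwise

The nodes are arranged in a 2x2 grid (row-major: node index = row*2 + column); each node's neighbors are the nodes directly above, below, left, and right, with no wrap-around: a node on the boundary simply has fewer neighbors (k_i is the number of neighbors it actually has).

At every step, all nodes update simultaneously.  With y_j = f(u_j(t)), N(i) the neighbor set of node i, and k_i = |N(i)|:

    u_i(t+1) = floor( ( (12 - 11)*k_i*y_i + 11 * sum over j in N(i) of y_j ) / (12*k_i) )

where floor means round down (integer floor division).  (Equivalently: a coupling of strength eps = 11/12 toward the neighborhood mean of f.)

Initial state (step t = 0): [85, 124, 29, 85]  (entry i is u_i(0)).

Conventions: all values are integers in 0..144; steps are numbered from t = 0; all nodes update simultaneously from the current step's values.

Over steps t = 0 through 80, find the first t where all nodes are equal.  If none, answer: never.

Simulating step by step:
t=0: [85, 124, 29, 85]  (not all equal)
t=1: [81, 37, 37, 81]  (not all equal)
t=2: [105, 50, 50, 105]  (not all equal)
t=3: [128, 36, 36, 128]  (not all equal)
t=4: [107, 97, 97, 107]  (not all equal)
t=5: [5, 30, 30, 5]  (not all equal)
t=6: [83, 21, 21, 83]  (not all equal)
t=7: [61, 41, 41, 61]  (not all equal)
t=8: [121, 106, 106, 121]  (not all equal)
t=9: [33, 71, 71, 33]  (not all equal)
t=10: [77, 97, 97, 77]  (not all equal)
t=11: [7, 52, 52, 7]  (not all equal)
t=12: [122, 30, 30, 122]  (not all equal)
t=13: [89, 79, 79, 89]  (not all equal)
t=14: [48, 23, 23, 48]  (not all equal)
t=15: [75, 137, 137, 75]  (not all equal)
t=16: [118, 68, 68, 118]  (not all equal)
t=17: [82, 67, 67, 82]  (not all equal)
t=18: [83, 45, 45, 83]  (not all equal)
t=19: [127, 47, 47, 127]  (not all equal)
t=20: [137, 97, 97, 137]  (not all equal)
t=21: [13, 113, 113, 13]  (not all equal)
t=22: [50, 40, 40, 50]  (not all equal)
t=23: [121, 136, 136, 121]  (not all equal)
t=24: [116, 78, 78, 116]  (not all equal)
t=25: [54, 59, 59, 54]  (not all equal)
t=26: [112, 124, 124, 112]  (not all equal)
t=27: [81, 51, 51, 81]  (not all equal)
t=28: [127, 52, 52, 127]  (not all equal)
t=29: [128, 96, 96, 128]  (not all equal)
t=30: [8, 88, 88, 8]  (not all equal)
t=31: [24, 24, 24, 24]  (all equal)

Answer: 31
Key observation: Synchronization is absorbing here: once all nodes are equal they stay equal, and step 31 is the first all-equal step.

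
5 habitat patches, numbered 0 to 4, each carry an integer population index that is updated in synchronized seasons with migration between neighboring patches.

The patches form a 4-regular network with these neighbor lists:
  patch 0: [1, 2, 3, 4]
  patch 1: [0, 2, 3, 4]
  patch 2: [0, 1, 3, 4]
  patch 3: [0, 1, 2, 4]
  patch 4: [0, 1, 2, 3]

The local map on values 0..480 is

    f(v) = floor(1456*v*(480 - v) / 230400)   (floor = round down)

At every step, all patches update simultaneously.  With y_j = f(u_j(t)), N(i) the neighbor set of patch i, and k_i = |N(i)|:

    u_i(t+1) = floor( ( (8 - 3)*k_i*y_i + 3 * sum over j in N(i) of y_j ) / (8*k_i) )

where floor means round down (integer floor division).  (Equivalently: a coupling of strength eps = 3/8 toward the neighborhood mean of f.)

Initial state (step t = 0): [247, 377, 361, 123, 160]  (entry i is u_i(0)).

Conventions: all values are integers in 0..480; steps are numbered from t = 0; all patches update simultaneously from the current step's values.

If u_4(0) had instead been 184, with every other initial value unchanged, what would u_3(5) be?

Simulating step by step:
t=0: [247, 377, 361, 123, 184]
t=1: [333, 270, 284, 287, 323]
t=2: [322, 348, 344, 344, 328]
t=3: [312, 296, 298, 298, 309]
t=4: [334, 341, 340, 340, 335]
t=5: [305, 300, 301, 301, 304]

Answer: u_3(5) = 301
Key observation: This trace re-runs the system from the modified initial state.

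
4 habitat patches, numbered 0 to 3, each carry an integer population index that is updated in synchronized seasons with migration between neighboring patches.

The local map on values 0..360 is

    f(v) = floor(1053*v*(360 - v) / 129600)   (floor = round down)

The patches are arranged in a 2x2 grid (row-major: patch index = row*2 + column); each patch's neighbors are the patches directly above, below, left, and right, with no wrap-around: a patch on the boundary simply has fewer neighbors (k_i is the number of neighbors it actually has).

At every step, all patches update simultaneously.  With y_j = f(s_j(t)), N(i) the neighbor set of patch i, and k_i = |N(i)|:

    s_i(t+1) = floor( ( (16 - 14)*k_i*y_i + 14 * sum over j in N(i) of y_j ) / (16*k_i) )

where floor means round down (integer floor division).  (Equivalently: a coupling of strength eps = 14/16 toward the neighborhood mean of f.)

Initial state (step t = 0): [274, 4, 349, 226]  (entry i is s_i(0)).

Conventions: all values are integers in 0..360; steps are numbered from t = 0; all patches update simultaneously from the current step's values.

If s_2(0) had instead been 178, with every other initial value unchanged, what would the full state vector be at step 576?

Simulating step by step:
t=0: [274, 4, 178, 226]
t=1: [143, 192, 224, 150]
t=2: [254, 254, 252, 254]
t=3: [219, 218, 218, 219]
t=4: [250, 250, 250, 250]
t=5: [223, 223, 223, 223]
t=6: [248, 248, 248, 248]
t=7: [225, 225, 225, 225]
t=8: [246, 246, 246, 246]
t=9: [227, 227, 227, 227]
t=10: [245, 245, 245, 245]
t=11: [228, 228, 228, 228]
t=12: [244, 244, 244, 244]
t=13: [229, 229, 229, 229]
t=14: [243, 243, 243, 243]
t=15: [231, 231, 231, 231]
t=16: [242, 242, 242, 242]
t=17: [232, 232, 232, 232]
t=18: [241, 241, 241, 241]
t=19: [233, 233, 233, 233]
t=20: [240, 240, 240, 240]
t=21: [234, 234, 234, 234]
t=22: [239, 239, 239, 239]
t=23: [234, 234, 234, 234]

Answer: [239, 239, 239, 239]
Key observation: The state at step 21, [234, 234, 234, 234], reappears at step 23: the system is in a cycle of period 2 from step 21 on.  Therefore the state at step 576 equals the state at step 21 + ((576 - 21) mod 2) = 22, which is [239, 239, 239, 239].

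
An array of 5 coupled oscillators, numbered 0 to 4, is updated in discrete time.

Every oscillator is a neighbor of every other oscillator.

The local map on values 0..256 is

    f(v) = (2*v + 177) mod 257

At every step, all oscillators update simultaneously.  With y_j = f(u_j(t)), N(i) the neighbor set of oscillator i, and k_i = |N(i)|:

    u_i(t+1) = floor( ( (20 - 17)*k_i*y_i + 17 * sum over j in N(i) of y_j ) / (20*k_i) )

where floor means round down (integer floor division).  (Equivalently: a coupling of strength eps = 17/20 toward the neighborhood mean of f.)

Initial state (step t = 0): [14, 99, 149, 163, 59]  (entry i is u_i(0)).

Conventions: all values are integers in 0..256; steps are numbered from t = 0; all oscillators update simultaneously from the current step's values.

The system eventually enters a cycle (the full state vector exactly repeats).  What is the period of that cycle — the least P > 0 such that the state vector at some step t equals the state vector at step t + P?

Answer: 16
Key observation: The state at step 4, [31, 31, 31, 31, 31], reappears at step 20 — and no state repeats earlier — so the cycle the system enters has period 16.

Derivation:
t=0: [14, 99, 149, 163, 59]
t=1: [162, 167, 161, 159, 172]
t=2: [194, 193, 194, 194, 208]
t=3: [56, 56, 56, 56, 54]
t=4: [31, 31, 31, 31, 31]
t=5: [239, 239, 239, 239, 239]
t=6: [141, 141, 141, 141, 141]
t=7: [202, 202, 202, 202, 202]
t=8: [67, 67, 67, 67, 67]
t=9: [54, 54, 54, 54, 54]
t=10: [28, 28, 28, 28, 28]
t=11: [233, 233, 233, 233, 233]
t=12: [129, 129, 129, 129, 129]
t=13: [178, 178, 178, 178, 178]
t=14: [19, 19, 19, 19, 19]
t=15: [215, 215, 215, 215, 215]
t=16: [93, 93, 93, 93, 93]
t=17: [106, 106, 106, 106, 106]
t=18: [132, 132, 132, 132, 132]
t=19: [184, 184, 184, 184, 184]
t=20: [31, 31, 31, 31, 31]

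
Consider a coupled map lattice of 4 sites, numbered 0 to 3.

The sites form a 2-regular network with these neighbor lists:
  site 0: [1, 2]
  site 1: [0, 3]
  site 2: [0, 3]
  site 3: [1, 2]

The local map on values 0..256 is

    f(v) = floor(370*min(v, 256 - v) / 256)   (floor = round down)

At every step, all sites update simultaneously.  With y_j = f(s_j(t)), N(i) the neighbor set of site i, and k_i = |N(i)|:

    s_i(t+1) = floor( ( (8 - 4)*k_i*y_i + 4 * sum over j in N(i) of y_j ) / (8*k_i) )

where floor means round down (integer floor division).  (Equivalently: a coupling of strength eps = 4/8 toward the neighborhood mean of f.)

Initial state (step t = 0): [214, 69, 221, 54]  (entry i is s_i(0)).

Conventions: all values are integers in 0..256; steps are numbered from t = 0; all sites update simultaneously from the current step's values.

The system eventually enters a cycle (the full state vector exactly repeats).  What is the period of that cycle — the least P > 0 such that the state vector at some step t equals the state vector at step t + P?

Simulating step by step:
t=0: [214, 69, 221, 54]
t=1: [67, 84, 59, 76]
t=2: [99, 111, 93, 106]
t=3: [145, 154, 141, 150]
t=4: [158, 151, 161, 154]
t=5: [142, 147, 140, 145]
t=6: [163, 159, 164, 161]
t=7: [135, 137, 133, 136]
t=8: [174, 172, 175, 173]
t=9: [118, 119, 117, 119]
t=10: [170, 170, 169, 170]
t=11: [124, 124, 124, 124]
t=12: [179, 179, 179, 179]
t=13: [111, 111, 111, 111]
t=14: [160, 160, 160, 160]
t=15: [138, 138, 138, 138]
t=16: [170, 170, 170, 170]
t=17: [124, 124, 124, 124]

Answer: 6
Key observation: The state at step 11, [124, 124, 124, 124], reappears at step 17 — and no state repeats earlier — so the cycle the system enters has period 6.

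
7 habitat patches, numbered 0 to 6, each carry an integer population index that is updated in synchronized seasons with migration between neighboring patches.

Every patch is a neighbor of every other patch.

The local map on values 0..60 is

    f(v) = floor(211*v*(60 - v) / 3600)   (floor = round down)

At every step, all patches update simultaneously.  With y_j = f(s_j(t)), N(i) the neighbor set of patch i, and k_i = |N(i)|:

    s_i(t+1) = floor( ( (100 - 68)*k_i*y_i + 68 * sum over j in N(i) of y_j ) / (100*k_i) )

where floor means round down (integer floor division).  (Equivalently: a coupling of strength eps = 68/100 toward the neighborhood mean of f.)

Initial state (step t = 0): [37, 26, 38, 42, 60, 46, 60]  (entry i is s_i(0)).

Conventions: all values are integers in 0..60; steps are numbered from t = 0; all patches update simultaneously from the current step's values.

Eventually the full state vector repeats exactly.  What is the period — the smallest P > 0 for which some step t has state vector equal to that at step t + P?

Simulating step by step:
t=0: [37, 26, 38, 42, 60, 46, 60]
t=1: [36, 36, 35, 35, 25, 33, 25]
t=2: [50, 50, 50, 50, 50, 51, 50]
t=3: [28, 28, 28, 28, 28, 28, 28]
t=4: [52, 52, 52, 52, 52, 52, 52]
t=5: [24, 24, 24, 24, 24, 24, 24]
t=6: [50, 50, 50, 50, 50, 50, 50]
t=7: [29, 29, 29, 29, 29, 29, 29]
t=8: [52, 52, 52, 52, 52, 52, 52]

Answer: 4
Key observation: The state at step 4, [52, 52, 52, 52, 52, 52, 52], reappears at step 8 — and no state repeats earlier — so the cycle the system enters has period 4.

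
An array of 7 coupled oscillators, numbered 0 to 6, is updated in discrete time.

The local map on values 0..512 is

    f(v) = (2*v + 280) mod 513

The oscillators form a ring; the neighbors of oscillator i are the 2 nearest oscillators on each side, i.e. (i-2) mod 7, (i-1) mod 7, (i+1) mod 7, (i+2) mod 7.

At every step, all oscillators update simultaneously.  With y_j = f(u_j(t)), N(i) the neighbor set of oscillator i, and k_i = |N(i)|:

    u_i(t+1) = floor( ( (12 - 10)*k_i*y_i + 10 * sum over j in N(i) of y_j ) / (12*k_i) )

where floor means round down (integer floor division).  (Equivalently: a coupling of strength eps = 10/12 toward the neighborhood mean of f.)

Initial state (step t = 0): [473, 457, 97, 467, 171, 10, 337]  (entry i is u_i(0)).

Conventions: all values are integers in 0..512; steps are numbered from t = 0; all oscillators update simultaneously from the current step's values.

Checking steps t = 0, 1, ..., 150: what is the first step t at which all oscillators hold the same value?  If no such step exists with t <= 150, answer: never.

Answer: 23
Key observation: Synchronization is absorbing here: once all oscillators are equal they stay equal, and step 23 is the first all-equal step.

Derivation:
t=0: [473, 457, 97, 467, 171, 10, 337]  (not all equal)
t=1: [321, 299, 217, 250, 310, 245, 235]  (not all equal)
t=2: [289, 292, 331, 296, 264, 313, 334]  (not all equal)
t=3: [392, 385, 352, 365, 385, 364, 360]  (not all equal)
t=4: [314, 315, 199, 294, 410, 300, 202]  (not all equal)
t=5: [295, 292, 281, 268, 232, 268, 285]  (not all equal)
t=6: [334, 334, 313, 303, 303, 306, 314]  (not all equal)
t=7: [406, 405, 402, 391, 383, 391, 403]  (not all equal)
t=8: [56, 56, 48, 43, 42, 43, 48]  (not all equal)
t=9: [379, 379, 378, 373, 369, 373, 378]  (not all equal)
t=10: [8, 8, 111, 109, 88, 109, 111]  (not all equal)
t=11: [423, 423, 405, 448, 492, 448, 405]  (not all equal)
t=12: [95, 95, 133, 140, 128, 140, 133]  (not all equal)
t=13: [199, 199, 215, 127, 37, 127, 215]  (not all equal)
t=14: [148, 148, 179, 157, 149, 157, 179]  (not all equal)
t=15: [92, 92, 77, 83, 96, 83, 77]  (not all equal)
t=16: [447, 447, 456, 452, 445, 452, 456]  (not all equal)
t=17: [157, 157, 152, 154, 159, 154, 152]  (not all equal)
t=18: [75, 75, 78, 77, 75, 77, 78]  (not all equal)
t=19: [433, 433, 431, 432, 434, 432, 431]  (not all equal)
t=20: [117, 117, 119, 118, 117, 118, 119]  (not all equal)
t=21: [3, 3, 2, 2, 3, 2, 2]  (not all equal)
t=22: [284, 284, 285, 284, 284, 284, 285]  (not all equal)
t=23: [335, 335, 335, 335, 335, 335, 335]  (all equal)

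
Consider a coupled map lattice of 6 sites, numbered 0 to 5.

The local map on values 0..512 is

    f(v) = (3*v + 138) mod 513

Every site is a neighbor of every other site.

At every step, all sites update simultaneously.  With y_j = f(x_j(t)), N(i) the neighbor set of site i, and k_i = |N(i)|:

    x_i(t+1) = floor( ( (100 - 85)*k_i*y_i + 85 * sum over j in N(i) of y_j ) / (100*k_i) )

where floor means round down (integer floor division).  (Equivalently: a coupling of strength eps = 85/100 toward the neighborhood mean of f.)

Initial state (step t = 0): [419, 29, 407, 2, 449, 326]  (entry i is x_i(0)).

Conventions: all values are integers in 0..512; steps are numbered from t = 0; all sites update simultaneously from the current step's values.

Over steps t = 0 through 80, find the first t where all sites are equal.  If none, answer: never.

Simulating step by step:
t=0: [419, 29, 407, 2, 449, 326]  (not all equal)
t=1: [268, 270, 268, 272, 266, 273]  (not all equal)
t=2: [433, 433, 433, 433, 433, 433]  (all equal)

Answer: 2
Key observation: Synchronization is absorbing here: once all sites are equal they stay equal, and step 2 is the first all-equal step.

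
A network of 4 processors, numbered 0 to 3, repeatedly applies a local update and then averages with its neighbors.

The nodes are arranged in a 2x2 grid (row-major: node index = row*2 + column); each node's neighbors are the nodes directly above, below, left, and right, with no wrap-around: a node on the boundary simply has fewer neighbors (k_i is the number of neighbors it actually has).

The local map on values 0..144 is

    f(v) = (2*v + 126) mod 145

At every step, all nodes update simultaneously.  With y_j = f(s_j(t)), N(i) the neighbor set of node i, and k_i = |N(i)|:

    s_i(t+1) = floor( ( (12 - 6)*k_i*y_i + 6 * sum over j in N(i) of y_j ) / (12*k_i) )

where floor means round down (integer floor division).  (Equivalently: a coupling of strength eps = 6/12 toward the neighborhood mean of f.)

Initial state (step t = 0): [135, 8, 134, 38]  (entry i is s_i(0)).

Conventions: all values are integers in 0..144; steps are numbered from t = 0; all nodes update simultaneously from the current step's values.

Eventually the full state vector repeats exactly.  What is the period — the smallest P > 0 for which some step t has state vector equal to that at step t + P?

Answer: 9
Key observation: The state at step 26, [65, 63, 43, 41], reappears at step 35 — and no state repeats earlier — so the cycle the system enters has period 9.

Derivation:
t=0: [135, 8, 134, 38]
t=1: [114, 111, 92, 90]
t=2: [51, 49, 30, 27]
t=3: [71, 69, 50, 47]
t=4: [111, 109, 90, 87]
t=5: [46, 44, 25, 22]
t=6: [61, 59, 40, 37]
t=7: [91, 89, 70, 67]
t=8: [42, 40, 93, 91]
t=9: [53, 51, 31, 29]
t=10: [75, 73, 53, 51]
t=11: [119, 117, 97, 95]
t=12: [62, 60, 40, 38]
t=13: [93, 91, 71, 69]
t=14: [46, 44, 96, 94]
t=15: [60, 58, 38, 36]
t=16: [89, 87, 67, 65]
t=17: [38, 36, 88, 86]
t=18: [44, 42, 22, 20]
t=19: [57, 55, 35, 33]
t=20: [83, 81, 61, 59]
t=21: [62, 96, 76, 111]
t=22: [92, 54, 107, 69]
t=23: [44, 79, 59, 94]
t=24: [94, 92, 72, 71]
t=25: [48, 46, 99, 97]
t=26: [65, 63, 43, 41]
t=27: [99, 97, 77, 75]
t=28: [58, 56, 108, 106]
t=29: [84, 82, 62, 60]
t=30: [28, 26, 78, 76]
t=31: [61, 59, 111, 109]
t=32: [90, 88, 68, 66]
t=33: [40, 38, 90, 88]
t=34: [48, 46, 26, 24]
t=35: [65, 63, 43, 41]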